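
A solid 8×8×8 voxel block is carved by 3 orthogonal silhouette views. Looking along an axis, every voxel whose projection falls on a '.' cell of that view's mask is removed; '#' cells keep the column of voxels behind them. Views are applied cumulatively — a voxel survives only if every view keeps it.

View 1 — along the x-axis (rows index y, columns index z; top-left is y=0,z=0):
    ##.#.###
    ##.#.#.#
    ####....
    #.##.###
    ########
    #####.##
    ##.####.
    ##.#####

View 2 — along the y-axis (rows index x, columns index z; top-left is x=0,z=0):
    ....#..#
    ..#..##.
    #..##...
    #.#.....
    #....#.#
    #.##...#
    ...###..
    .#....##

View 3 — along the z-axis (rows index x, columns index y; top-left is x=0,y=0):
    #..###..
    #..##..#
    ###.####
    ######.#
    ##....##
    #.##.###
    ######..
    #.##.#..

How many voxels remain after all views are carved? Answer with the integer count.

full grid |V| = 512
step 1: project along x, AND mask (49/64) → |grid| = 392
step 2: project along y, AND mask (23/64) → |grid| = 141
step 3: project along z, AND mask (42/64) → |grid| = 96

96 voxels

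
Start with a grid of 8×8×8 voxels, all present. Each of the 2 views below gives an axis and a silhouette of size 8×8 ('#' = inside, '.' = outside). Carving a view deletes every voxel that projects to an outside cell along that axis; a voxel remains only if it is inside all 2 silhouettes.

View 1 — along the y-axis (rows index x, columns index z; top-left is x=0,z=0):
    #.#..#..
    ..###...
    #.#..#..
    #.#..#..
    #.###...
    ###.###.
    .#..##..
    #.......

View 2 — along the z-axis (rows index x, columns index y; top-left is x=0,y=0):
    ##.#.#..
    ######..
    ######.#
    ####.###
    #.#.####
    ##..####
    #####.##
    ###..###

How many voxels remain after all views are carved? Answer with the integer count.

initial block: 8^3 = 512
step 1: project along y, AND mask (26/64) → |grid| = 208
step 2: project along z, AND mask (49/64) → |grid| = 159

|visual hull| = 159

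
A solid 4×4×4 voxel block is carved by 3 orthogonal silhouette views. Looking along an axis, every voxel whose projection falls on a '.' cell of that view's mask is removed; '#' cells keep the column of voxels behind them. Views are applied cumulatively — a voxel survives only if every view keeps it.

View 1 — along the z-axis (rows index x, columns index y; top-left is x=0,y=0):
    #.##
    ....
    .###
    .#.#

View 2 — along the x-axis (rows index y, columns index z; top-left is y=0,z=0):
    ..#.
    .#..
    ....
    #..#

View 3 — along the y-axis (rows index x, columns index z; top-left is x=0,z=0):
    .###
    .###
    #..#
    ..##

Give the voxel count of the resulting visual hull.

voxel count = 5

initial block: 4^3 = 64
carve view 1 (along z, XY-mask fill 8/16): 32 voxels remain
carve view 2 (along x, YZ-mask fill 4/16): 9 voxels remain
carve view 3 (along y, XZ-mask fill 10/16): 5 voxels remain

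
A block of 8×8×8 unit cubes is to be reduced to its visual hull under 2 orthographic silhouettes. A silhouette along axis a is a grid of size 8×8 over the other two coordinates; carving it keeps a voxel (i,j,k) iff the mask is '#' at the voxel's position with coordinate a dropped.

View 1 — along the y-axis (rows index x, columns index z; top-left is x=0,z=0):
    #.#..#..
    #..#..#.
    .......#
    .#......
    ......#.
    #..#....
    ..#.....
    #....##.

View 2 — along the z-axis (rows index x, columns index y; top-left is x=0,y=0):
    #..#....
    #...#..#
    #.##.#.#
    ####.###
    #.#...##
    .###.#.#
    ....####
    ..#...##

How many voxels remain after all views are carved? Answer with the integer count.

start: 8×8×8 = 512 voxels
  1. axis=1 (XZ plane), |mask|=15  ⇒  voxels=120
  2. axis=2 (XY plane), |mask|=33  ⇒  voxels=54

54 voxels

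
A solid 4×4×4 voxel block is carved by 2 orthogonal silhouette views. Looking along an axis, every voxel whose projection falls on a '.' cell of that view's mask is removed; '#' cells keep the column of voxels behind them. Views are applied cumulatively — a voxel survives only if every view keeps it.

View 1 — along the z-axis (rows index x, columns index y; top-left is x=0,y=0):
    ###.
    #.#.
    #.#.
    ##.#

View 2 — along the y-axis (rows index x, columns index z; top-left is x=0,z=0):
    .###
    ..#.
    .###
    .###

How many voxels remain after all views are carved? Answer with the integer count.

full grid |V| = 64
V1 z: intersect with XY mask (10 set) -- 40 left
V2 y: intersect with XZ mask (10 set) -- 26 left

26 voxels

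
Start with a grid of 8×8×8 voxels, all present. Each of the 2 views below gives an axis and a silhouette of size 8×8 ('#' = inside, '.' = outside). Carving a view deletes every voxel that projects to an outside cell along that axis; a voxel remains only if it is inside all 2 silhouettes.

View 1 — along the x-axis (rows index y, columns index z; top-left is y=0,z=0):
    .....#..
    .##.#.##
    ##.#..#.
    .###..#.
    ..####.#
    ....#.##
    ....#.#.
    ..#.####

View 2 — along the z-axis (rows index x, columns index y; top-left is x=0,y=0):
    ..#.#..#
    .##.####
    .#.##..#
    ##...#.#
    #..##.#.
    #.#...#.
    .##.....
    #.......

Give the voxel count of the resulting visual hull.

|visual hull| = 100

before carving: 512 voxels (8×8×8)
[1] x-view keeps 29 columns → grid now 232
[2] z-view keeps 27 columns → grid now 100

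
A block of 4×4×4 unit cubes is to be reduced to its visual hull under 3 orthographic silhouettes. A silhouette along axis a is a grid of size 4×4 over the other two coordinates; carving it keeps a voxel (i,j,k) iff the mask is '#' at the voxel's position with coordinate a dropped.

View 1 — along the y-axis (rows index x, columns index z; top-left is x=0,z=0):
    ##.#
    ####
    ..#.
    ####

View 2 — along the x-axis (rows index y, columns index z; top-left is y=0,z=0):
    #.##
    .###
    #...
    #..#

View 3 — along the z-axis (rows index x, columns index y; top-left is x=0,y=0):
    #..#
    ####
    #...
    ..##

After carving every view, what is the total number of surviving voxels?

full grid |V| = 64
step 1: project along y, AND mask (12/16) → |grid| = 48
step 2: project along x, AND mask (9/16) → |grid| = 27
step 3: project along z, AND mask (9/16) → |grid| = 17

remaining voxels: 17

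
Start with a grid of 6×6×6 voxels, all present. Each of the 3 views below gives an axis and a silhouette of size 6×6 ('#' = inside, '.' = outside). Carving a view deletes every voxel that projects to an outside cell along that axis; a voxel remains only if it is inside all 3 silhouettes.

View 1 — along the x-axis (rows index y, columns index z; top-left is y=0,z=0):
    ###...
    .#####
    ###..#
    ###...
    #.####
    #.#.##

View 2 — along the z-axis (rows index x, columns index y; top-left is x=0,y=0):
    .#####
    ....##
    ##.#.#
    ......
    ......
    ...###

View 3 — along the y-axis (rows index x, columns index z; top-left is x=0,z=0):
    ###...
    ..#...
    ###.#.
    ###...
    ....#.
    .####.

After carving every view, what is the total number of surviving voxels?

full grid |V| = 216
[1] x-view keeps 24 columns → grid now 144
[2] z-view keeps 14 columns → grid now 57
[3] y-view keeps 16 columns → grid now 33

voxel count = 33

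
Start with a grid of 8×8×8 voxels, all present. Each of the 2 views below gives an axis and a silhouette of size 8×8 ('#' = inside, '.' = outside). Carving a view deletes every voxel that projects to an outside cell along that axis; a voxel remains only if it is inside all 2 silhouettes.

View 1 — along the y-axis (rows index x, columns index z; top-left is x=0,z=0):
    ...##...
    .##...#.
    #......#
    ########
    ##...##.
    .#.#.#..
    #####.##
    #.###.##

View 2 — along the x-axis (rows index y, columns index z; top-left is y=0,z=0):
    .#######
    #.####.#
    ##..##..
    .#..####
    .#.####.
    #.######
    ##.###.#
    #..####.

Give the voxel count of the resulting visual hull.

full grid |V| = 512
[1] y-view keeps 35 columns → grid now 280
[2] x-view keeps 45 columns → grid now 193

193 voxels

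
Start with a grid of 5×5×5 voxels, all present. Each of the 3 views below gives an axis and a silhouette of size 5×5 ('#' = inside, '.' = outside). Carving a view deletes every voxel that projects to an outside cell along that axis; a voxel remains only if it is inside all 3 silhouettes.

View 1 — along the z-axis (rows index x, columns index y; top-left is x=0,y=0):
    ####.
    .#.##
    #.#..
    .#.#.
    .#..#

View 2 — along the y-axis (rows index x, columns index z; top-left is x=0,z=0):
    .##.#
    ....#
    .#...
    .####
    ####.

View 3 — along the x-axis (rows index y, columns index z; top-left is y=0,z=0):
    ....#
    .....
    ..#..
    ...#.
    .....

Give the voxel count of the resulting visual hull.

full grid |V| = 125
after view 1 [z-axis, 13 of 25 cells solid] → remaining = 65
after view 2 [y-axis, 13 of 25 cells solid] → remaining = 33
after view 3 [x-axis, 3 of 25 cells solid] → remaining = 3

voxel count = 3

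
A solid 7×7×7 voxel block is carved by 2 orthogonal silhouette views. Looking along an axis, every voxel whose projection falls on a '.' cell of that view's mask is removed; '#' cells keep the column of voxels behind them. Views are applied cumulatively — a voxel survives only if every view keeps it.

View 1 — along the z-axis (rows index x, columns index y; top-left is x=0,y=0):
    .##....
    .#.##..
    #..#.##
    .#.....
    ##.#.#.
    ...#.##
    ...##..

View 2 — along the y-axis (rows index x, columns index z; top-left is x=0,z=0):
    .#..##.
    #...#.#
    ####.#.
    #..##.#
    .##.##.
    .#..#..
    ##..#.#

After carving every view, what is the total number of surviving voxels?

69 voxels

initial block: 7^3 = 343
[1] z-view keeps 19 columns → grid now 133
[2] y-view keeps 25 columns → grid now 69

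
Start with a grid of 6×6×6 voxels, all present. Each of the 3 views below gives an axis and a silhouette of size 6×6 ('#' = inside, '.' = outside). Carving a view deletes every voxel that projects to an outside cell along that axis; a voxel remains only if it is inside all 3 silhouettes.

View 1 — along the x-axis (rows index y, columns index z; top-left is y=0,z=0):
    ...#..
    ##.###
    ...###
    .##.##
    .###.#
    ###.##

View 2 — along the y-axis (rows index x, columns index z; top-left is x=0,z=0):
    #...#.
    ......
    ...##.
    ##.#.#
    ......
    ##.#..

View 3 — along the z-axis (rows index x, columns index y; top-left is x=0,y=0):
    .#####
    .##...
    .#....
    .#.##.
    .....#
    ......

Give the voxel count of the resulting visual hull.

full grid |V| = 216
V1 x: intersect with YZ mask (22 set) -- 132 left
V2 y: intersect with XZ mask (11 set) -- 39 left
V3 z: intersect with XY mask (12 set) -- 17 left

remaining voxels: 17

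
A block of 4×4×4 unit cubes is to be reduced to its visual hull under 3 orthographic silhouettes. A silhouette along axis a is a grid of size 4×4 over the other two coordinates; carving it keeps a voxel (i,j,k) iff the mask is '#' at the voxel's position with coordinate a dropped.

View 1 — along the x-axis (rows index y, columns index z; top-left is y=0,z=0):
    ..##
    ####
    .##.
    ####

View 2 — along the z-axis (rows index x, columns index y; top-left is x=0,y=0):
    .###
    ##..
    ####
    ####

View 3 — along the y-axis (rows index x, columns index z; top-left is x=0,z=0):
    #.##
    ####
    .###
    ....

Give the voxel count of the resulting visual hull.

start: 4×4×4 = 64 voxels
  1. axis=0 (YZ plane), |mask|=12  ⇒  voxels=48
  2. axis=2 (XY plane), |mask|=13  ⇒  voxels=40
  3. axis=1 (XZ plane), |mask|=10  ⇒  voxels=23

voxel count = 23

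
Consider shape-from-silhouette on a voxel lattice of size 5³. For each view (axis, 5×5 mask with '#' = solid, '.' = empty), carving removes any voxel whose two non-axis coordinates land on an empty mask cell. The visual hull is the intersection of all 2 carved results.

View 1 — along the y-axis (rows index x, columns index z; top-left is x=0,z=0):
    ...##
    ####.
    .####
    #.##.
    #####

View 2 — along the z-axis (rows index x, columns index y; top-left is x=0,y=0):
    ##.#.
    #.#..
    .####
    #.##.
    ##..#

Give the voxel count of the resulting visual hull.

full grid |V| = 125
[1] y-view keeps 18 columns → grid now 90
[2] z-view keeps 15 columns → grid now 54

|visual hull| = 54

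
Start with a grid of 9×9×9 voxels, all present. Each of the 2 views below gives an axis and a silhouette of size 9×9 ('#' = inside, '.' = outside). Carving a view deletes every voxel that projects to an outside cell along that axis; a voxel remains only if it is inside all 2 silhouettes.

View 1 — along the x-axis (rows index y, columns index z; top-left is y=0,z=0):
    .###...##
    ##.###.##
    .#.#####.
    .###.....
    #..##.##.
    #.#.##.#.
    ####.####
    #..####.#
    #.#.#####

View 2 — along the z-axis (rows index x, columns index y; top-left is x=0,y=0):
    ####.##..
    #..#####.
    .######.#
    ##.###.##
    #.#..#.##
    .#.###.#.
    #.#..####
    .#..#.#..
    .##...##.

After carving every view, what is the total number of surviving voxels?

full grid |V| = 729
  1. axis=0 (YZ plane), |mask|=52  ⇒  voxels=468
  2. axis=2 (XY plane), |mask|=49  ⇒  voxels=284

284 voxels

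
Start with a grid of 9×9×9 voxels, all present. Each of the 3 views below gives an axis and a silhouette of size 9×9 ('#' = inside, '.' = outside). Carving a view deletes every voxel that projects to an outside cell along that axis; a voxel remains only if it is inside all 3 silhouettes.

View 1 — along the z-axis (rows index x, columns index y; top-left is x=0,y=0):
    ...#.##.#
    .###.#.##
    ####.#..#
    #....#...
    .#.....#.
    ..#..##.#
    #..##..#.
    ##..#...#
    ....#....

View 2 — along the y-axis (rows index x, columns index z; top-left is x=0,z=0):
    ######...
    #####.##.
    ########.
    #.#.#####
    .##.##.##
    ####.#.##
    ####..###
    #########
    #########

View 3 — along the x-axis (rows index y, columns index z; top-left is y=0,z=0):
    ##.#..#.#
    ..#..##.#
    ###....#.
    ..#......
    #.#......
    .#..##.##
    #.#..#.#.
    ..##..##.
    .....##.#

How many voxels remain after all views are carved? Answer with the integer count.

remaining voxels: 95

full grid |V| = 729
after view 1 [z-axis, 33 of 81 cells solid] → remaining = 297
after view 2 [y-axis, 66 of 81 cells solid] → remaining = 241
after view 3 [x-axis, 32 of 81 cells solid] → remaining = 95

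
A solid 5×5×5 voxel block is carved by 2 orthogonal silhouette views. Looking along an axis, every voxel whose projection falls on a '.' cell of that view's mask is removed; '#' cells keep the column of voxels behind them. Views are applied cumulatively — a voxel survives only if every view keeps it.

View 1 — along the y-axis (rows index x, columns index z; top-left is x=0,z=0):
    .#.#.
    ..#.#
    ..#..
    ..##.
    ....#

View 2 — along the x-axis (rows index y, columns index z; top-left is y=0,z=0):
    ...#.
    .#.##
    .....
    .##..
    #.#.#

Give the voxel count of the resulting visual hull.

start: 5×5×5 = 125 voxels
after view 1 [y-axis, 8 of 25 cells solid] → remaining = 40
after view 2 [x-axis, 9 of 25 cells solid] → remaining = 16

remaining voxels: 16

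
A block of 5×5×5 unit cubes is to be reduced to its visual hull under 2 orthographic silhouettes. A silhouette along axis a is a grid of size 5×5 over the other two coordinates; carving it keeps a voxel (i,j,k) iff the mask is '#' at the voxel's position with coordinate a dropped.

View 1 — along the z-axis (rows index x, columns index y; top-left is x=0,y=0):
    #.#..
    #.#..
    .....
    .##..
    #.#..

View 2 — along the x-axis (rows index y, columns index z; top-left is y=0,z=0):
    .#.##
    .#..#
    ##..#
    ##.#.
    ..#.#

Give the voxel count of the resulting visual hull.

23 voxels

start: 5×5×5 = 125 voxels
after view 1 [z-axis, 8 of 25 cells solid] → remaining = 40
after view 2 [x-axis, 13 of 25 cells solid] → remaining = 23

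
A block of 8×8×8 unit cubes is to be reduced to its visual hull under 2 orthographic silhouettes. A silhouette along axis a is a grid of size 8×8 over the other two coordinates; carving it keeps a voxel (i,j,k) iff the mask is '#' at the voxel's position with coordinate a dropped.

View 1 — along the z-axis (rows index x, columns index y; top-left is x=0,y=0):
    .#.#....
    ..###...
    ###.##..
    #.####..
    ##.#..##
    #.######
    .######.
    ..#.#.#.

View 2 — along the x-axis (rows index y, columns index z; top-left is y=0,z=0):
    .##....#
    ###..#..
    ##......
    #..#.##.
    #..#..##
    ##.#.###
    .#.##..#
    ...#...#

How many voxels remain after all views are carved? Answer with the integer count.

|visual hull| = 132

before carving: 512 voxels (8×8×8)
V1 z: intersect with XY mask (36 set) -- 288 left
V2 x: intersect with YZ mask (29 set) -- 132 left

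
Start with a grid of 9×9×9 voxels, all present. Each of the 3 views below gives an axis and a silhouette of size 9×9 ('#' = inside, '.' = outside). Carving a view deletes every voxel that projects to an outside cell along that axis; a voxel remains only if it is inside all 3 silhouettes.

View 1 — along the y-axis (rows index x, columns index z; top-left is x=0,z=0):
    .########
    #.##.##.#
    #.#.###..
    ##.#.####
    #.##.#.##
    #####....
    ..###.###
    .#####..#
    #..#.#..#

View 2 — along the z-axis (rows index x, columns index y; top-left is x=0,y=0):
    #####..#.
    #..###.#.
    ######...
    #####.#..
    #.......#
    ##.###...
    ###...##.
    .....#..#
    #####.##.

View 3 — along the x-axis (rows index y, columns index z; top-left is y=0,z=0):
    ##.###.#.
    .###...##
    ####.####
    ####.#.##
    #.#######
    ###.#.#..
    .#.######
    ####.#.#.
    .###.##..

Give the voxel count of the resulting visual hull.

voxel count = 186

start: 9×9×9 = 729 voxels
  1. axis=1 (XZ plane), |mask|=53  ⇒  voxels=477
  2. axis=2 (XY plane), |mask|=44  ⇒  voxels=257
  3. axis=0 (YZ plane), |mask|=57  ⇒  voxels=186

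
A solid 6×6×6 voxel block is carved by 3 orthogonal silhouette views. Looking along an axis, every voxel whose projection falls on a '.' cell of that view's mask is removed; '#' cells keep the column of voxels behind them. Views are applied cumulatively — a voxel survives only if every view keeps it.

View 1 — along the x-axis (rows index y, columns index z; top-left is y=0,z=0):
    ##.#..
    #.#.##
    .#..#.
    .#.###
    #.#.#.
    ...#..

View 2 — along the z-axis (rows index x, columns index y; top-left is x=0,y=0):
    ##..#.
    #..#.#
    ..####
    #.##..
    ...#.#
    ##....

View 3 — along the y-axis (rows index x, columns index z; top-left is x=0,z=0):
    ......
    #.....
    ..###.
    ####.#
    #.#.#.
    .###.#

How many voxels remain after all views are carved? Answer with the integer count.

19 voxels

initial block: 6^3 = 216
  1. axis=0 (YZ plane), |mask|=17  ⇒  voxels=102
  2. axis=2 (XY plane), |mask|=17  ⇒  voxels=49
  3. axis=1 (XZ plane), |mask|=16  ⇒  voxels=19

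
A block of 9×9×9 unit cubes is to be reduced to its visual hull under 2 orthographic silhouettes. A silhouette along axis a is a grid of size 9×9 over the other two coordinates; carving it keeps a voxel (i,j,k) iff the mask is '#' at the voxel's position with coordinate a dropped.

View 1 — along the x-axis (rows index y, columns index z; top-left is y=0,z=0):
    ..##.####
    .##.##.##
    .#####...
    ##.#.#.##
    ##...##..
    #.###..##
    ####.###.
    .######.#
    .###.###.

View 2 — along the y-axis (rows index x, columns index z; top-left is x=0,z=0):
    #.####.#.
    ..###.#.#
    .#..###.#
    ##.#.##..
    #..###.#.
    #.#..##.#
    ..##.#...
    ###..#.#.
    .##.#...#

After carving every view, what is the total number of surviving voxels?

before carving: 729 voxels (9×9×9)
[1] x-view keeps 53 columns → grid now 477
[2] y-view keeps 43 columns → grid now 259

259 voxels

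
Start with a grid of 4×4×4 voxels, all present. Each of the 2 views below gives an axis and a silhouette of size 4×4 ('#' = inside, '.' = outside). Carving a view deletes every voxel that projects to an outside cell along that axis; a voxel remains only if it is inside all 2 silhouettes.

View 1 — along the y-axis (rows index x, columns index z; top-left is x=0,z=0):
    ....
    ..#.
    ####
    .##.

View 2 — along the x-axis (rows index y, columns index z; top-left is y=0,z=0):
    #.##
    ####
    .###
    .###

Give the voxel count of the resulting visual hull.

start: 4×4×4 = 64 voxels
[1] y-view keeps 7 columns → grid now 28
[2] x-view keeps 13 columns → grid now 24

|visual hull| = 24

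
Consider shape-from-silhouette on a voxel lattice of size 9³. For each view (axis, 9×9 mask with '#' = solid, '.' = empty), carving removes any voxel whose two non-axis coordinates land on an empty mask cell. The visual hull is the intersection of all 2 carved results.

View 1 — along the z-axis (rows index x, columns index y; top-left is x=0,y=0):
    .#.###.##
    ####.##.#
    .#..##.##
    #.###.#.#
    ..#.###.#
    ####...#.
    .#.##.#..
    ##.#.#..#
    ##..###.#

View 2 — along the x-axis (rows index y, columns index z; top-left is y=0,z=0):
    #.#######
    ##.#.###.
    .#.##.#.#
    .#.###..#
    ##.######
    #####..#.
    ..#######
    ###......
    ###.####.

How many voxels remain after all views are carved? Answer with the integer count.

|visual hull| = 309

full grid |V| = 729
[1] z-view keeps 49 columns → grid now 441
[2] x-view keeps 55 columns → grid now 309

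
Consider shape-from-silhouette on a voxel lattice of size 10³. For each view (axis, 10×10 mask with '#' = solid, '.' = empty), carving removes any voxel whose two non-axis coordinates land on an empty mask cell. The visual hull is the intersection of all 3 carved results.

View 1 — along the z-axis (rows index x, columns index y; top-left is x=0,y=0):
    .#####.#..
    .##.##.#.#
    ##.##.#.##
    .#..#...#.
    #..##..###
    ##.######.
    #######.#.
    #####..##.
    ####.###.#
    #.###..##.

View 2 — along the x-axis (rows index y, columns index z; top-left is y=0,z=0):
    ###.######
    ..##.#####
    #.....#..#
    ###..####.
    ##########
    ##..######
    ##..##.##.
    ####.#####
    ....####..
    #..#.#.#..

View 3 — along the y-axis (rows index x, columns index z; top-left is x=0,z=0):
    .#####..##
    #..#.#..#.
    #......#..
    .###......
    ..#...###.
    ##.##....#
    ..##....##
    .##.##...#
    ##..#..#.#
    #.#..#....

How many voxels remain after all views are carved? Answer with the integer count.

initial block: 10^3 = 1000
  1. axis=2 (XY plane), |mask|=65  ⇒  voxels=650
  2. axis=0 (YZ plane), |mask|=67  ⇒  voxels=454
  3. axis=1 (XZ plane), |mask|=42  ⇒  voxels=188

188 voxels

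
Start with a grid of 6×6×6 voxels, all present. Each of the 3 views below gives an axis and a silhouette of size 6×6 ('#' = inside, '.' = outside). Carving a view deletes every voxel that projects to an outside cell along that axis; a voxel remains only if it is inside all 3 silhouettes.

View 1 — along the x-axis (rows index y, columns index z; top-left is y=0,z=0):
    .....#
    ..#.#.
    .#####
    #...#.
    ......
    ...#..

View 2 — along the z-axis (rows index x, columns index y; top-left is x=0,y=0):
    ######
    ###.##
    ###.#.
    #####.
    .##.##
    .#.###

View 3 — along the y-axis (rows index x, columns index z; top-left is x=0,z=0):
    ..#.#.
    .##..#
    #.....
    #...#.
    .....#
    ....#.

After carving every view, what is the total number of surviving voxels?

initial block: 6^3 = 216
after view 1 [x-axis, 11 of 36 cells solid] → remaining = 66
after view 2 [z-axis, 28 of 36 cells solid] → remaining = 51
after view 3 [y-axis, 10 of 36 cells solid] → remaining = 17

remaining voxels: 17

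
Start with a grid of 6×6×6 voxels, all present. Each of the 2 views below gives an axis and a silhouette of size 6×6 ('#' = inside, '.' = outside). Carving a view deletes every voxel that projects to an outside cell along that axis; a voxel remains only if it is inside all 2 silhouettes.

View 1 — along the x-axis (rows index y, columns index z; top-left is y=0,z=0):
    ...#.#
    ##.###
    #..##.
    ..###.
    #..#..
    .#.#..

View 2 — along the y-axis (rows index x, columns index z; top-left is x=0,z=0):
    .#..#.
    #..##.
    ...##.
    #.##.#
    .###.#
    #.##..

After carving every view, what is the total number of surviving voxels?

start: 6×6×6 = 216 voxels
carve view 1 (along x, YZ-mask fill 17/36): 102 voxels remain
carve view 2 (along y, XZ-mask fill 18/36): 59 voxels remain

59 voxels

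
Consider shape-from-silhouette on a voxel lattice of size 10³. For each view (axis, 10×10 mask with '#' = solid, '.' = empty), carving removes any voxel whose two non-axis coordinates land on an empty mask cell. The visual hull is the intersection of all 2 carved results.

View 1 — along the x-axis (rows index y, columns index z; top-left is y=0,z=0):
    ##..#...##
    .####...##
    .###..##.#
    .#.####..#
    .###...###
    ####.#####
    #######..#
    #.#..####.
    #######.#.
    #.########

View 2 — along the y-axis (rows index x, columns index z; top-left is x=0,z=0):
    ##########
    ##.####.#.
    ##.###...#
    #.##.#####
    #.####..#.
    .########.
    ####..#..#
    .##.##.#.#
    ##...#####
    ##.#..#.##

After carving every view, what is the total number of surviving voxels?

full grid |V| = 1000
V1 x: intersect with YZ mask (69 set) -- 690 left
V2 y: intersect with XZ mask (70 set) -- 487 left

487 voxels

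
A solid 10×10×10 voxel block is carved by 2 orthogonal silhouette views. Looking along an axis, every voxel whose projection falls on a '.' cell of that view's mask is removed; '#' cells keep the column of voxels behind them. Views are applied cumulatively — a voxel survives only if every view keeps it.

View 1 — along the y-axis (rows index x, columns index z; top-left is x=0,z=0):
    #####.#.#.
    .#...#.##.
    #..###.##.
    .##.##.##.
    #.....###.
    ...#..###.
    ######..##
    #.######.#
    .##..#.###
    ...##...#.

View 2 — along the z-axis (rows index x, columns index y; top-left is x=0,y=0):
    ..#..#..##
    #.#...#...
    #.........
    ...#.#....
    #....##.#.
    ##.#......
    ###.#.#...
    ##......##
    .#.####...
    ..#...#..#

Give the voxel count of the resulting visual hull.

remaining voxels: 197

start: 10×10×10 = 1000 voxels
after view 1 [y-axis, 56 of 100 cells solid] → remaining = 560
after view 2 [z-axis, 34 of 100 cells solid] → remaining = 197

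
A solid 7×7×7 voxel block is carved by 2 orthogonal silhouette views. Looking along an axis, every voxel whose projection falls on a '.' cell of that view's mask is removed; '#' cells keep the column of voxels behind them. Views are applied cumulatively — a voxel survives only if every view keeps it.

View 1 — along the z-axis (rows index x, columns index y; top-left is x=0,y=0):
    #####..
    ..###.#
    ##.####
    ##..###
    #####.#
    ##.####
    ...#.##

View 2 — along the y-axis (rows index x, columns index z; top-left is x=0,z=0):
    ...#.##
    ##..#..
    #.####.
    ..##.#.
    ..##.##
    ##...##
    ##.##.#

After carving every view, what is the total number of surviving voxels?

full grid |V| = 343
carve view 1 (along z, XY-mask fill 35/49): 245 voxels remain
carve view 2 (along y, XZ-mask fill 27/49): 135 voxels remain

|visual hull| = 135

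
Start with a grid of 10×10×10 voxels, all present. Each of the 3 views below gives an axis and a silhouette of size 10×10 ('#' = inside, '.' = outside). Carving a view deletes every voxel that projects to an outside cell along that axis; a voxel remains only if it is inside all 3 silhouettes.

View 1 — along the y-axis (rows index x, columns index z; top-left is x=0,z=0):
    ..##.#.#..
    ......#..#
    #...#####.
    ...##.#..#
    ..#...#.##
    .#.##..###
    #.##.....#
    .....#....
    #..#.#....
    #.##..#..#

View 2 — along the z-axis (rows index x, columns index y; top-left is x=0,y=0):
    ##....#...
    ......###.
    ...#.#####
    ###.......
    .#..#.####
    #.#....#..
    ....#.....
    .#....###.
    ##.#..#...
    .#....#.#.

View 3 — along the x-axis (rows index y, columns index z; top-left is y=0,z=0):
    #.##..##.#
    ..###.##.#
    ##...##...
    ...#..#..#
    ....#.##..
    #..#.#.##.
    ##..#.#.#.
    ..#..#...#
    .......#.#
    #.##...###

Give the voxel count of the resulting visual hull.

full grid |V| = 1000
carve view 1 (along y, XZ-mask fill 39/100): 390 voxels remain
carve view 2 (along z, XY-mask fill 36/100): 143 voxels remain
carve view 3 (along x, YZ-mask fill 43/100): 61 voxels remain

61 voxels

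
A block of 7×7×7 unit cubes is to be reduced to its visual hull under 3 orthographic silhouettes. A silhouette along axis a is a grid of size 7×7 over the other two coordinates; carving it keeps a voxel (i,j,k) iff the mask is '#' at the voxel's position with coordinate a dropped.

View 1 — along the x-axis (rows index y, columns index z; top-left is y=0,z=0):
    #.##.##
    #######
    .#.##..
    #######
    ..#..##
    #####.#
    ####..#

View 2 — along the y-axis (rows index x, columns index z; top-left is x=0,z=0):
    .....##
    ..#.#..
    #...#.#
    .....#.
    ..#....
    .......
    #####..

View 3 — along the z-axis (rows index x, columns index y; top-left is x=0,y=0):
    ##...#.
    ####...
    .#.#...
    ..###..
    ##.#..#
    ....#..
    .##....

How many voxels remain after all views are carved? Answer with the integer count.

start: 7×7×7 = 343 voxels
  1. axis=0 (YZ plane), |mask|=36  ⇒  voxels=252
  2. axis=1 (XZ plane), |mask|=14  ⇒  voxels=71
  3. axis=2 (XY plane), |mask|=19  ⇒  voxels=31

remaining voxels: 31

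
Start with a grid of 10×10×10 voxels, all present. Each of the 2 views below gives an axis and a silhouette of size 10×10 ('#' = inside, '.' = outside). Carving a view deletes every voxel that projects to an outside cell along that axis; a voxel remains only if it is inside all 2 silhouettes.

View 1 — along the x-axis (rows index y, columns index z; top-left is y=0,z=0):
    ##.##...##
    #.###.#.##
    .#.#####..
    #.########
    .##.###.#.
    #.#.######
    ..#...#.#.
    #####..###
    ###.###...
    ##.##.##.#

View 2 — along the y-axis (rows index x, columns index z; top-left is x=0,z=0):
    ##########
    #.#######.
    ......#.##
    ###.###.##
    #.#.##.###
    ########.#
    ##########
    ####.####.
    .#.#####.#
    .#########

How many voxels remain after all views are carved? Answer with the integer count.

remaining voxels: 522

initial block: 10^3 = 1000
V1 x: intersect with YZ mask (66 set) -- 660 left
V2 y: intersect with XZ mask (79 set) -- 522 left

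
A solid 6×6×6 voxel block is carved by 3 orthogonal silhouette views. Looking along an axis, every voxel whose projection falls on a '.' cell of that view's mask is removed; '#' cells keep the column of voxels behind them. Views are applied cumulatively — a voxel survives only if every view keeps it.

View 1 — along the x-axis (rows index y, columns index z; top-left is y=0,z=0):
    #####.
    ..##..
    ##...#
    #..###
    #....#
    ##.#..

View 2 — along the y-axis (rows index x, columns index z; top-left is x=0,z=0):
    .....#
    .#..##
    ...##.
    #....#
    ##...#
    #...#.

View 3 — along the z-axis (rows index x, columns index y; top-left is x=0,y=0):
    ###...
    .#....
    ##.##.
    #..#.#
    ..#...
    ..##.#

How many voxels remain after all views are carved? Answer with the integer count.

start: 6×6×6 = 216 voxels
  1. axis=0 (YZ plane), |mask|=19  ⇒  voxels=114
  2. axis=1 (XZ plane), |mask|=13  ⇒  voxels=43
  3. axis=2 (XY plane), |mask|=15  ⇒  voxels=17

17 voxels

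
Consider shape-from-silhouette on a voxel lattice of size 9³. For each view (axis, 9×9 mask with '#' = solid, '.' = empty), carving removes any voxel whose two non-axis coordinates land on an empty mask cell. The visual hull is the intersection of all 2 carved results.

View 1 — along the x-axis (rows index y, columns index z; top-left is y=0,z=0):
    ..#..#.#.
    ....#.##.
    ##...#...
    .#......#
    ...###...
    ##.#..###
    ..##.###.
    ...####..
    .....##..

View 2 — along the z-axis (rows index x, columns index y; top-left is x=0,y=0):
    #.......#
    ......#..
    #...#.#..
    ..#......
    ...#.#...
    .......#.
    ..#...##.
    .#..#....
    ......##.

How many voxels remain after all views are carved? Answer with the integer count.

initial block: 9^3 = 729
step 1: project along x, AND mask (31/81) → |grid| = 279
step 2: project along z, AND mask (17/81) → |grid| = 63

voxel count = 63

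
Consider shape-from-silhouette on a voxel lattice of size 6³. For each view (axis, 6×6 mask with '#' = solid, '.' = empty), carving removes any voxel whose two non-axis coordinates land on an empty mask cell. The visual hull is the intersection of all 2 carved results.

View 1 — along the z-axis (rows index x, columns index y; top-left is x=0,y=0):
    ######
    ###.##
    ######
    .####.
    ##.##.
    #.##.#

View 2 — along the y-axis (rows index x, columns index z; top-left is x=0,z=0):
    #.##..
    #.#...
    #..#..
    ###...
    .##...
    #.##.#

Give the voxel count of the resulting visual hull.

76 voxels

full grid |V| = 216
carve view 1 (along z, XY-mask fill 29/36): 174 voxels remain
carve view 2 (along y, XZ-mask fill 16/36): 76 voxels remain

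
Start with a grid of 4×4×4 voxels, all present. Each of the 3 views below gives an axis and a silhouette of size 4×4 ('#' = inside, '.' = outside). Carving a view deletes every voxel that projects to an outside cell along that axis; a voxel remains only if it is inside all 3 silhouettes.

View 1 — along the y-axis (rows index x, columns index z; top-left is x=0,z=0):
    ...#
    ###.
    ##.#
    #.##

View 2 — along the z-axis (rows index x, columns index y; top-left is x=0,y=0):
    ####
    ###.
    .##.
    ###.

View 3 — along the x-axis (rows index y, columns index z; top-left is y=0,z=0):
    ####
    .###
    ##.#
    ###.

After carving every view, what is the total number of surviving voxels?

full grid |V| = 64
  1. axis=1 (XZ plane), |mask|=10  ⇒  voxels=40
  2. axis=2 (XY plane), |mask|=12  ⇒  voxels=28
  3. axis=0 (YZ plane), |mask|=13  ⇒  voxels=22

voxel count = 22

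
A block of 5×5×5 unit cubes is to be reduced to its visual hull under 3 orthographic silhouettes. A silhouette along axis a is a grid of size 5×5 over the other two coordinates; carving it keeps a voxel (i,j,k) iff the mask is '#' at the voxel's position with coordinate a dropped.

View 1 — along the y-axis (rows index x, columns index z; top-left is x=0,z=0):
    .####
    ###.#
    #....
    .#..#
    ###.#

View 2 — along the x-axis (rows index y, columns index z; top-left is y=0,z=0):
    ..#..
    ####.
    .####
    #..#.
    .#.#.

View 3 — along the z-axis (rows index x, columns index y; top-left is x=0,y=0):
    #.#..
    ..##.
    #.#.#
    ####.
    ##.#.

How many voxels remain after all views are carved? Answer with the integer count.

before carving: 125 voxels (5×5×5)
  1. axis=1 (XZ plane), |mask|=15  ⇒  voxels=75
  2. axis=0 (YZ plane), |mask|=13  ⇒  voxels=35
  3. axis=2 (XY plane), |mask|=14  ⇒  voxels=17

17 voxels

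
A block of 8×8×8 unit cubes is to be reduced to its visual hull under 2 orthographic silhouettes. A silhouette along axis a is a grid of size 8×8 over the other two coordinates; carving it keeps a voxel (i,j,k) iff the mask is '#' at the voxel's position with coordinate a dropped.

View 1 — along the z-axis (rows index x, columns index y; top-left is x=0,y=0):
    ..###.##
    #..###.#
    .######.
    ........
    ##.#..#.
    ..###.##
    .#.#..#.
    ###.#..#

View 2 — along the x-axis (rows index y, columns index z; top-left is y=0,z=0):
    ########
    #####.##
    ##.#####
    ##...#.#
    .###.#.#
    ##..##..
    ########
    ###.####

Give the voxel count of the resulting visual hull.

start: 8×8×8 = 512 voxels
[1] z-view keeps 33 columns → grid now 264
[2] x-view keeps 50 columns → grid now 205

voxel count = 205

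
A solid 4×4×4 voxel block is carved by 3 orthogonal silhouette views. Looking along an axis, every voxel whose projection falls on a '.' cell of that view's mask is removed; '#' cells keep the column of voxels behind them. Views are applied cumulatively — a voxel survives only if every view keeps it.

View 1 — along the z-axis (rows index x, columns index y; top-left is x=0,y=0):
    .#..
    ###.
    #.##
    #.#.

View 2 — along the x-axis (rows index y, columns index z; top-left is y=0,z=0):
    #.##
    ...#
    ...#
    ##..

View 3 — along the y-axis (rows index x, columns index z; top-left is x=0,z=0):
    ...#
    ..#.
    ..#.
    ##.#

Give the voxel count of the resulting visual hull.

before carving: 64 voxels (4×4×4)
step 1: project along z, AND mask (9/16) → |grid| = 36
step 2: project along x, AND mask (7/16) → |grid| = 16
step 3: project along y, AND mask (6/16) → |grid| = 6

remaining voxels: 6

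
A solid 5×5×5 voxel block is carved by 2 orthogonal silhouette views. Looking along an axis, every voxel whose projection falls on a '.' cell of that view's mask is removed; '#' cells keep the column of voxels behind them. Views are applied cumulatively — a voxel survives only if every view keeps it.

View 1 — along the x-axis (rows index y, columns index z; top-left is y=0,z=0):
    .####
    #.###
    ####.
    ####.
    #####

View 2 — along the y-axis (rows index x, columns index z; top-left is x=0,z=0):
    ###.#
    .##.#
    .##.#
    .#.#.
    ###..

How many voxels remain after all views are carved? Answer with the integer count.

initial block: 5^3 = 125
V1 x: intersect with YZ mask (21 set) -- 105 left
V2 y: intersect with XZ mask (15 set) -- 62 left

remaining voxels: 62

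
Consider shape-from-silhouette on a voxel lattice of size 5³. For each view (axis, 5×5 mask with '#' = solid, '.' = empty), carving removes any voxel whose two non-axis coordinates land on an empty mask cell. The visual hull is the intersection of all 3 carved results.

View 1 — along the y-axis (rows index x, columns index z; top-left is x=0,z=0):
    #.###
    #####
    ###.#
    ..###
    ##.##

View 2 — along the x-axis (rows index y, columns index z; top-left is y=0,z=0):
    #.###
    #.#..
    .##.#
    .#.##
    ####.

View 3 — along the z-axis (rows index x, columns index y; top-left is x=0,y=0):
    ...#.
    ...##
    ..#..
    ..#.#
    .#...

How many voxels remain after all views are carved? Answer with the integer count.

start: 5×5×5 = 125 voxels
  1. axis=1 (XZ plane), |mask|=20  ⇒  voxels=100
  2. axis=0 (YZ plane), |mask|=16  ⇒  voxels=64
  3. axis=2 (XY plane), |mask|=7  ⇒  voxels=17

remaining voxels: 17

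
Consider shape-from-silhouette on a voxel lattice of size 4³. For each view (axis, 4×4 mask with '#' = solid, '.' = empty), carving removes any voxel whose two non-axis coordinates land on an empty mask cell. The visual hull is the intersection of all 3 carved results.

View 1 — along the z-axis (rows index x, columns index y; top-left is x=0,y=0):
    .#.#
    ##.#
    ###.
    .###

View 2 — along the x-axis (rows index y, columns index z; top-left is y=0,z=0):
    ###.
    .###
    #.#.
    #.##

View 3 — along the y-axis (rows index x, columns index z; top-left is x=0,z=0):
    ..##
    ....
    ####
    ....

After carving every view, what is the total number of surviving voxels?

remaining voxels: 12

start: 4×4×4 = 64 voxels
after view 1 [z-axis, 11 of 16 cells solid] → remaining = 44
after view 2 [x-axis, 11 of 16 cells solid] → remaining = 31
after view 3 [y-axis, 6 of 16 cells solid] → remaining = 12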